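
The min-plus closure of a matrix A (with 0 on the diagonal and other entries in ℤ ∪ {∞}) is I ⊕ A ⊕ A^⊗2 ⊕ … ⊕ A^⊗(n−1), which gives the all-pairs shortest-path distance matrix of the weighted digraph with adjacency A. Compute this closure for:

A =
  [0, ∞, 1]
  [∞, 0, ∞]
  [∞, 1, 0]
Closure =
  [0, 2, 1]
  [∞, 0, ∞]
  [∞, 1, 0]

This is the Floyd-Warshall all-pairs shortest-path computation. For each intermediate vertex k = 0, 1, …, 2, update dist[i][j] ← min(dist[i][j], dist[i][k] + dist[k][j]). The final matrix gives, for each (i, j), the minimum total weight of any directed path from i to j (possibly empty when i = j).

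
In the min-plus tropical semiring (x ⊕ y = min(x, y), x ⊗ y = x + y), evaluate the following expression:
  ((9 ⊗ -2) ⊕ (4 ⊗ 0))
((9 ⊗ -2) ⊕ (4 ⊗ 0)) = 4

Expand innermost to outermost. Recall ⊕ takes the minimum of its arguments and ⊗ takes their sum. Working out the expression ((9 ⊗ -2) ⊕ (4 ⊗ 0)) gives 4.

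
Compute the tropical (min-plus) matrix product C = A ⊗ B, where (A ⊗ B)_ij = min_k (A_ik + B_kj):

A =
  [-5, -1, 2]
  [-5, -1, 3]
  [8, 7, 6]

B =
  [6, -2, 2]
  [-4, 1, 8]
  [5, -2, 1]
A ⊗ B =
  [-5, -7, -3]
  [-5, -7, -3]
  [3, 4, 7]

Apply the min-plus product entry-by-entry:
  C[0][0] = min over k of (A[0][0] + B[0][0] = -5 + 6 = 1, A[0][1] + B[1][0] = -1 + -4 = -5, A[0][2] + B[2][0] = 2 + 5 = 7) = -5 (attained at k = 1)
  C[0][1] = min over k of (A[0][0] + B[0][1] = -5 + -2 = -7, A[0][1] + B[1][1] = -1 + 1 = 0, A[0][2] + B[2][1] = 2 + -2 = 0) = -7 (attained at k = 0)
  C[0][2] = min over k of (A[0][0] + B[0][2] = -5 + 2 = -3, A[0][1] + B[1][2] = -1 + 8 = 7, A[0][2] + B[2][2] = 2 + 1 = 3) = -3 (attained at k = 0)
  C[1][0] = min over k of (A[1][0] + B[0][0] = -5 + 6 = 1, A[1][1] + B[1][0] = -1 + -4 = -5, A[1][2] + B[2][0] = 3 + 5 = 8) = -5 (attained at k = 1)
  C[1][1] = min over k of (A[1][0] + B[0][1] = -5 + -2 = -7, A[1][1] + B[1][1] = -1 + 1 = 0, A[1][2] + B[2][1] = 3 + -2 = 1) = -7 (attained at k = 0)
  C[1][2] = min over k of (A[1][0] + B[0][2] = -5 + 2 = -3, A[1][1] + B[1][2] = -1 + 8 = 7, A[1][2] + B[2][2] = 3 + 1 = 4) = -3 (attained at k = 0)
  C[2][0] = min over k of (A[2][0] + B[0][0] = 8 + 6 = 14, A[2][1] + B[1][0] = 7 + -4 = 3, A[2][2] + B[2][0] = 6 + 5 = 11) = 3 (attained at k = 1)
  C[2][1] = min over k of (A[2][0] + B[0][1] = 8 + -2 = 6, A[2][1] + B[1][1] = 7 + 1 = 8, A[2][2] + B[2][1] = 6 + -2 = 4) = 4 (attained at k = 2)
  C[2][2] = min over k of (A[2][0] + B[0][2] = 8 + 2 = 10, A[2][1] + B[1][2] = 7 + 8 = 15, A[2][2] + B[2][2] = 6 + 1 = 7) = 7 (attained at k = 2)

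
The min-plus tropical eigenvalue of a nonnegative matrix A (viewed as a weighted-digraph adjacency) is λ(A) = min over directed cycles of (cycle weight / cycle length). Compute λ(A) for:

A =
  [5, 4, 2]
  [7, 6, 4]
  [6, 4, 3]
λ(A) = 3

Enumerate directed cycles and compute their means (weight / length). Sample:
  cycle 0 → 0: weight = 5, length = 1, mean = 5/1 ≈ 5.000
  cycle 1 → 1: weight = 6, length = 1, mean = 6/1 ≈ 6.000
  cycle 2 → 2: weight = 3, length = 1, mean = 3/1 ≈ 3.000
  cycle 0 → 1 → 0: weight = 11, length = 2, mean = 11/2 ≈ 5.500
  cycle 0 → 2 → 0: weight = 8, length = 2, mean = 8/2 ≈ 4.000
  cycle 1 → 0 → 1: weight = 11, length = 2, mean = 11/2 ≈ 5.500
Minimum mean = 3.000, attained e.g. along the cycle 2 → 2 with weight 3 and length 1. So λ(A) = 3/1 = 3.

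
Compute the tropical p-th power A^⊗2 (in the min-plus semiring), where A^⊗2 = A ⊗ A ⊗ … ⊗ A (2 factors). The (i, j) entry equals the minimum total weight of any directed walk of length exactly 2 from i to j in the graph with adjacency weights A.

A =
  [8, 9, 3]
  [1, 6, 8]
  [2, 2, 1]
A^⊗2 =
  [5, 5, 4]
  [7, 10, 4]
  [3, 3, 2]

Each entry (A^⊗2)_ij equals the minimum over all length-2 walks i = v_0 → v_1 → … → v_2 = j of Σ_t A[v_t][v_{t+1}]. For example, for (i, j) = (0, 2) we minimise over 3 possible intermediate vertex sequences; the minimum is 4, attained along the walk 0 → 2 → 2.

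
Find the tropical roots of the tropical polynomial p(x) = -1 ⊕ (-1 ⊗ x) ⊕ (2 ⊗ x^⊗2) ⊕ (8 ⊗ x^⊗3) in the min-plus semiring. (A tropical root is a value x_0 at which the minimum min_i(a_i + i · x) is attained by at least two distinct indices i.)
Roots: {-6, -3, 0}

Each tropical root is a break point of the lower envelope of the lines y = a_i + i · x (there are 4 lines, with slopes 0, 1, ..., 3). Only the lines that attain the minimum somewhere contribute to roots; other lines are dominated. Here the surviving (envelope) indices are i = 3, i = 2, i = 1, i = 0.
Intersections between consecutive envelope lines give the roots: for adjacent envelope indices i < j the intersection is x = (a_i − a_j) / (j − i). Reading off the sorted break points: {-6, -3, 0}.
Verification: at each break x_0, at least two indices attain the minimum of min_i(a_i + i · x_0).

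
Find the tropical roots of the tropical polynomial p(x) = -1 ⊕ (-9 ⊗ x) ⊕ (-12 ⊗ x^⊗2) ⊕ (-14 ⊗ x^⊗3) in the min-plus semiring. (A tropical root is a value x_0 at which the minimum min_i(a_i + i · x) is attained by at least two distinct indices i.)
Roots: {2, 3, 8}

Each tropical root is a break point of the lower envelope of the lines y = a_i + i · x (there are 4 lines, with slopes 0, 1, ..., 3). Only the lines that attain the minimum somewhere contribute to roots; other lines are dominated. Here the surviving (envelope) indices are i = 3, i = 2, i = 1, i = 0.
Intersections between consecutive envelope lines give the roots: for adjacent envelope indices i < j the intersection is x = (a_i − a_j) / (j − i). Reading off the sorted break points: {2, 3, 8}.
Verification: at each break x_0, at least two indices attain the minimum of min_i(a_i + i · x_0).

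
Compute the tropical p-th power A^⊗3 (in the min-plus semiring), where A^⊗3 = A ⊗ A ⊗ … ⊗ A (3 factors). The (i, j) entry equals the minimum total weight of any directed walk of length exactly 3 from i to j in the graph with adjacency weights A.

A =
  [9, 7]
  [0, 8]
A^⊗3 =
  [15, 14]
  [7, 15]

Each entry (A^⊗3)_ij equals the minimum over all length-3 walks i = v_0 → v_1 → … → v_3 = j of Σ_t A[v_t][v_{t+1}]. For example, for (i, j) = (0, 1) we minimise over 4 possible intermediate vertex sequences; the minimum is 14, attained along the walk 0 → 1 → 0 → 1.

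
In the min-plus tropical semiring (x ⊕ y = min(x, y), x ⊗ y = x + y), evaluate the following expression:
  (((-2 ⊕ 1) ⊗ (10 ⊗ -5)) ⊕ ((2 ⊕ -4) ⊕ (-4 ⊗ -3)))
(((-2 ⊕ 1) ⊗ (10 ⊗ -5)) ⊕ ((2 ⊕ -4) ⊕ (-4 ⊗ -3))) = -7

Expand innermost to outermost. Recall ⊕ takes the minimum of its arguments and ⊗ takes their sum. Working out the expression (((-2 ⊕ 1) ⊗ (10 ⊗ -5)) ⊕ ((2 ⊕ -4) ⊕ (-4 ⊗ -3))) gives -7.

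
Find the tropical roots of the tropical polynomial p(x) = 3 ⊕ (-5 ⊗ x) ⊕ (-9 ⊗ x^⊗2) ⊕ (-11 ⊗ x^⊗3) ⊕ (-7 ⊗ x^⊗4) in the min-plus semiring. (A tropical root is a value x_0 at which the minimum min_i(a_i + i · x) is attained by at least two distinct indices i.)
Roots: {-4, 2, 4, 8}

Each tropical root is a break point of the lower envelope of the lines y = a_i + i · x (there are 5 lines, with slopes 0, 1, ..., 4). Only the lines that attain the minimum somewhere contribute to roots; other lines are dominated. Here the surviving (envelope) indices are i = 4, i = 3, i = 2, i = 1, i = 0.
Intersections between consecutive envelope lines give the roots: for adjacent envelope indices i < j the intersection is x = (a_i − a_j) / (j − i). Reading off the sorted break points: {-4, 2, 4, 8}.
Verification: at each break x_0, at least two indices attain the minimum of min_i(a_i + i · x_0).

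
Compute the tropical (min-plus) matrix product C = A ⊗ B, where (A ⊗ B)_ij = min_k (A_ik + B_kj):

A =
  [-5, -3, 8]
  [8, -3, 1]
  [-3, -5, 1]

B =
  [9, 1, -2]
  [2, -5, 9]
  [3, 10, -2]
A ⊗ B =
  [-1, -8, -7]
  [-1, -8, -1]
  [-3, -10, -5]

Apply the min-plus product entry-by-entry:
  C[0][0] = min over k of (A[0][0] + B[0][0] = -5 + 9 = 4, A[0][1] + B[1][0] = -3 + 2 = -1, A[0][2] + B[2][0] = 8 + 3 = 11) = -1 (attained at k = 1)
  C[0][1] = min over k of (A[0][0] + B[0][1] = -5 + 1 = -4, A[0][1] + B[1][1] = -3 + -5 = -8, A[0][2] + B[2][1] = 8 + 10 = 18) = -8 (attained at k = 1)
  C[0][2] = min over k of (A[0][0] + B[0][2] = -5 + -2 = -7, A[0][1] + B[1][2] = -3 + 9 = 6, A[0][2] + B[2][2] = 8 + -2 = 6) = -7 (attained at k = 0)
  C[1][0] = min over k of (A[1][0] + B[0][0] = 8 + 9 = 17, A[1][1] + B[1][0] = -3 + 2 = -1, A[1][2] + B[2][0] = 1 + 3 = 4) = -1 (attained at k = 1)
  C[1][1] = min over k of (A[1][0] + B[0][1] = 8 + 1 = 9, A[1][1] + B[1][1] = -3 + -5 = -8, A[1][2] + B[2][1] = 1 + 10 = 11) = -8 (attained at k = 1)
  C[1][2] = min over k of (A[1][0] + B[0][2] = 8 + -2 = 6, A[1][1] + B[1][2] = -3 + 9 = 6, A[1][2] + B[2][2] = 1 + -2 = -1) = -1 (attained at k = 2)
  C[2][0] = min over k of (A[2][0] + B[0][0] = -3 + 9 = 6, A[2][1] + B[1][0] = -5 + 2 = -3, A[2][2] + B[2][0] = 1 + 3 = 4) = -3 (attained at k = 1)
  C[2][1] = min over k of (A[2][0] + B[0][1] = -3 + 1 = -2, A[2][1] + B[1][1] = -5 + -5 = -10, A[2][2] + B[2][1] = 1 + 10 = 11) = -10 (attained at k = 1)
  C[2][2] = min over k of (A[2][0] + B[0][2] = -3 + -2 = -5, A[2][1] + B[1][2] = -5 + 9 = 4, A[2][2] + B[2][2] = 1 + -2 = -1) = -5 (attained at k = 0)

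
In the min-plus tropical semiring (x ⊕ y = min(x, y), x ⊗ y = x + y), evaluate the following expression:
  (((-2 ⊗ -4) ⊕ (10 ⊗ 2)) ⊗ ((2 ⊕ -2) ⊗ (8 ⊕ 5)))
(((-2 ⊗ -4) ⊕ (10 ⊗ 2)) ⊗ ((2 ⊕ -2) ⊗ (8 ⊕ 5))) = -3

Expand innermost to outermost. Recall ⊕ takes the minimum of its arguments and ⊗ takes their sum. Working out the expression (((-2 ⊗ -4) ⊕ (10 ⊗ 2)) ⊗ ((2 ⊕ -2) ⊗ (8 ⊕ 5))) gives -3.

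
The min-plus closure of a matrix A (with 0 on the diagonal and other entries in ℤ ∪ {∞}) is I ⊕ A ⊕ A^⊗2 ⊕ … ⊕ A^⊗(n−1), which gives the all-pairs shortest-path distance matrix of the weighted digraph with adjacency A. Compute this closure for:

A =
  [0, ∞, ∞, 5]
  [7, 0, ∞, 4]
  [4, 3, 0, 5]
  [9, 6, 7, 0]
Closure =
  [0, 11, 12, 5]
  [7, 0, 11, 4]
  [4, 3, 0, 5]
  [9, 6, 7, 0]

This is the Floyd-Warshall all-pairs shortest-path computation. For each intermediate vertex k = 0, 1, …, 3, update dist[i][j] ← min(dist[i][j], dist[i][k] + dist[k][j]). The final matrix gives, for each (i, j), the minimum total weight of any directed path from i to j (possibly empty when i = j).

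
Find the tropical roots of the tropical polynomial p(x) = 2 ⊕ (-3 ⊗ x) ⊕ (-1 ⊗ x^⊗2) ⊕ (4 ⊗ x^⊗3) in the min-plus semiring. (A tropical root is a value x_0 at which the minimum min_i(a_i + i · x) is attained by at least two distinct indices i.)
Roots: {-5, -2, 5}

Each tropical root is a break point of the lower envelope of the lines y = a_i + i · x (there are 4 lines, with slopes 0, 1, ..., 3). Only the lines that attain the minimum somewhere contribute to roots; other lines are dominated. Here the surviving (envelope) indices are i = 3, i = 2, i = 1, i = 0.
Intersections between consecutive envelope lines give the roots: for adjacent envelope indices i < j the intersection is x = (a_i − a_j) / (j − i). Reading off the sorted break points: {-5, -2, 5}.
Verification: at each break x_0, at least two indices attain the minimum of min_i(a_i + i · x_0).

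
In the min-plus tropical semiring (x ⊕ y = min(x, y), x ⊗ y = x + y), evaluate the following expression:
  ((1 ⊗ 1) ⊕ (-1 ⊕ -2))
((1 ⊗ 1) ⊕ (-1 ⊕ -2)) = -2

Expand innermost to outermost. Recall ⊕ takes the minimum of its arguments and ⊗ takes their sum. Working out the expression ((1 ⊗ 1) ⊕ (-1 ⊕ -2)) gives -2.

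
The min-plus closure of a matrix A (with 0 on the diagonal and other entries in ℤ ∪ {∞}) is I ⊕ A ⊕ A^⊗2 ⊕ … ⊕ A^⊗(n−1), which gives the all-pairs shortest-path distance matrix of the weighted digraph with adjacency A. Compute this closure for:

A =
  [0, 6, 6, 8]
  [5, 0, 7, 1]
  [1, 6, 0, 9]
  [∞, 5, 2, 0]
Closure =
  [0, 6, 6, 7]
  [4, 0, 3, 1]
  [1, 6, 0, 7]
  [3, 5, 2, 0]

This is the Floyd-Warshall all-pairs shortest-path computation. For each intermediate vertex k = 0, 1, …, 3, update dist[i][j] ← min(dist[i][j], dist[i][k] + dist[k][j]). The final matrix gives, for each (i, j), the minimum total weight of any directed path from i to j (possibly empty when i = j).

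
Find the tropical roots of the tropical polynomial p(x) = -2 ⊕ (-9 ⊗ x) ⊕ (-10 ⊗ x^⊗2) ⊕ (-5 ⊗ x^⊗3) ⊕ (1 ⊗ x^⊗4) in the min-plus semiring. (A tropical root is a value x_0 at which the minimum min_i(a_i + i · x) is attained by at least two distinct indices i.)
Roots: {-6, -5, 1, 7}

Each tropical root is a break point of the lower envelope of the lines y = a_i + i · x (there are 5 lines, with slopes 0, 1, ..., 4). Only the lines that attain the minimum somewhere contribute to roots; other lines are dominated. Here the surviving (envelope) indices are i = 4, i = 3, i = 2, i = 1, i = 0.
Intersections between consecutive envelope lines give the roots: for adjacent envelope indices i < j the intersection is x = (a_i − a_j) / (j − i). Reading off the sorted break points: {-6, -5, 1, 7}.
Verification: at each break x_0, at least two indices attain the minimum of min_i(a_i + i · x_0).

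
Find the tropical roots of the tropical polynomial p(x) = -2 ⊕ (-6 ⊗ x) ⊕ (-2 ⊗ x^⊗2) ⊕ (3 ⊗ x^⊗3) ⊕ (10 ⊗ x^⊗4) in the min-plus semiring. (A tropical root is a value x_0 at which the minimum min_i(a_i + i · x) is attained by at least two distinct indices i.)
Roots: {-7, -5, -4, 4}

Each tropical root is a break point of the lower envelope of the lines y = a_i + i · x (there are 5 lines, with slopes 0, 1, ..., 4). Only the lines that attain the minimum somewhere contribute to roots; other lines are dominated. Here the surviving (envelope) indices are i = 4, i = 3, i = 2, i = 1, i = 0.
Intersections between consecutive envelope lines give the roots: for adjacent envelope indices i < j the intersection is x = (a_i − a_j) / (j − i). Reading off the sorted break points: {-7, -5, -4, 4}.
Verification: at each break x_0, at least two indices attain the minimum of min_i(a_i + i · x_0).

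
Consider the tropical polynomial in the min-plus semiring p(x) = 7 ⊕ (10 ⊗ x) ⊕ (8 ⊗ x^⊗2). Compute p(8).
p(8) = 7

A tropical monomial a ⊗ x^⊗i evaluates to a + i · x. Evaluating each term at x = 8:
  Term 0 contributes 7 + 0 · 8 = 7
  Term 1 contributes 10 + 1 · 8 = 18
  Term 2 contributes 8 + 2 · 8 = 24
p(8) = ⊕ of these = min[7, 18, 24] = 7.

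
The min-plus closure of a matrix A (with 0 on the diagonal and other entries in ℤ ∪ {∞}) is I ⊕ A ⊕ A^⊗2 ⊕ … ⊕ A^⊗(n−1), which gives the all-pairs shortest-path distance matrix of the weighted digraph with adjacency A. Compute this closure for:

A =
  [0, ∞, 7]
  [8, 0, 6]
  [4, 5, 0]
Closure =
  [0, 12, 7]
  [8, 0, 6]
  [4, 5, 0]

This is the Floyd-Warshall all-pairs shortest-path computation. For each intermediate vertex k = 0, 1, …, 2, update dist[i][j] ← min(dist[i][j], dist[i][k] + dist[k][j]). The final matrix gives, for each (i, j), the minimum total weight of any directed path from i to j (possibly empty when i = j).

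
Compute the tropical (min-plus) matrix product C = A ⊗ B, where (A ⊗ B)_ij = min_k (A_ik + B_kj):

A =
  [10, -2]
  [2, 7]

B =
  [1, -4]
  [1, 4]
A ⊗ B =
  [-1, 2]
  [3, -2]

Apply the min-plus product entry-by-entry:
  C[0][0] = min over k of (A[0][0] + B[0][0] = 10 + 1 = 11, A[0][1] + B[1][0] = -2 + 1 = -1) = -1 (attained at k = 1)
  C[0][1] = min over k of (A[0][0] + B[0][1] = 10 + -4 = 6, A[0][1] + B[1][1] = -2 + 4 = 2) = 2 (attained at k = 1)
  C[1][0] = min over k of (A[1][0] + B[0][0] = 2 + 1 = 3, A[1][1] + B[1][0] = 7 + 1 = 8) = 3 (attained at k = 0)
  C[1][1] = min over k of (A[1][0] + B[0][1] = 2 + -4 = -2, A[1][1] + B[1][1] = 7 + 4 = 11) = -2 (attained at k = 0)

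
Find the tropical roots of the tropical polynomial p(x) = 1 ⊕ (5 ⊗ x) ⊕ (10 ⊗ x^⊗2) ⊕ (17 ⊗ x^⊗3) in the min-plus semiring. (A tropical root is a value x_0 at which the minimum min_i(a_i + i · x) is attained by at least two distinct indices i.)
Roots: {-7, -5, -4}

Each tropical root is a break point of the lower envelope of the lines y = a_i + i · x (there are 4 lines, with slopes 0, 1, ..., 3). Only the lines that attain the minimum somewhere contribute to roots; other lines are dominated. Here the surviving (envelope) indices are i = 3, i = 2, i = 1, i = 0.
Intersections between consecutive envelope lines give the roots: for adjacent envelope indices i < j the intersection is x = (a_i − a_j) / (j − i). Reading off the sorted break points: {-7, -5, -4}.
Verification: at each break x_0, at least two indices attain the minimum of min_i(a_i + i · x_0).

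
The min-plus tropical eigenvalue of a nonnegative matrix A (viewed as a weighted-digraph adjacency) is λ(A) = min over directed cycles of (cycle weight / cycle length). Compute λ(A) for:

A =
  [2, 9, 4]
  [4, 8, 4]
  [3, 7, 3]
λ(A) = 2

Enumerate directed cycles and compute their means (weight / length). Sample:
  cycle 0 → 0: weight = 2, length = 1, mean = 2/1 ≈ 2.000
  cycle 1 → 1: weight = 8, length = 1, mean = 8/1 ≈ 8.000
  cycle 2 → 2: weight = 3, length = 1, mean = 3/1 ≈ 3.000
  cycle 0 → 1 → 0: weight = 13, length = 2, mean = 13/2 ≈ 6.500
  cycle 0 → 2 → 0: weight = 7, length = 2, mean = 7/2 ≈ 3.500
  cycle 1 → 0 → 1: weight = 13, length = 2, mean = 13/2 ≈ 6.500
Minimum mean = 2.000, attained e.g. along the cycle 0 → 0 with weight 2 and length 1. So λ(A) = 2/1 = 2.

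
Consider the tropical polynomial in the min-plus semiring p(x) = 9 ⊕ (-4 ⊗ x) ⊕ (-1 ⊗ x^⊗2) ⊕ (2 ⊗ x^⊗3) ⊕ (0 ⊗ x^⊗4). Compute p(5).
p(5) = 1

A tropical monomial a ⊗ x^⊗i evaluates to a + i · x. Evaluating each term at x = 5:
  Term 0 contributes 9 + 0 · 5 = 9
  Term 1 contributes -4 + 1 · 5 = 1
  Term 2 contributes -1 + 2 · 5 = 9
  Term 3 contributes 2 + 3 · 5 = 17
  Term 4 contributes 0 + 4 · 5 = 20
p(5) = ⊕ of these = min[9, 1, 9, 17, 20] = 1.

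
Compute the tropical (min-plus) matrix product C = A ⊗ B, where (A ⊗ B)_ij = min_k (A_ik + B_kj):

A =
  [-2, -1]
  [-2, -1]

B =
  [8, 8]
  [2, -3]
A ⊗ B =
  [1, -4]
  [1, -4]

Apply the min-plus product entry-by-entry:
  C[0][0] = min over k of (A[0][0] + B[0][0] = -2 + 8 = 6, A[0][1] + B[1][0] = -1 + 2 = 1) = 1 (attained at k = 1)
  C[0][1] = min over k of (A[0][0] + B[0][1] = -2 + 8 = 6, A[0][1] + B[1][1] = -1 + -3 = -4) = -4 (attained at k = 1)
  C[1][0] = min over k of (A[1][0] + B[0][0] = -2 + 8 = 6, A[1][1] + B[1][0] = -1 + 2 = 1) = 1 (attained at k = 1)
  C[1][1] = min over k of (A[1][0] + B[0][1] = -2 + 8 = 6, A[1][1] + B[1][1] = -1 + -3 = -4) = -4 (attained at k = 1)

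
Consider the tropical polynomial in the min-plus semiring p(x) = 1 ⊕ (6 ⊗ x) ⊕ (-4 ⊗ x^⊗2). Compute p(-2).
p(-2) = -8

A tropical monomial a ⊗ x^⊗i evaluates to a + i · x. Evaluating each term at x = -2:
  Term 0 contributes 1 + 0 · -2 = 1
  Term 1 contributes 6 + 1 · -2 = 4
  Term 2 contributes -4 + 2 · -2 = -8
p(-2) = ⊕ of these = min[1, 4, -8] = -8.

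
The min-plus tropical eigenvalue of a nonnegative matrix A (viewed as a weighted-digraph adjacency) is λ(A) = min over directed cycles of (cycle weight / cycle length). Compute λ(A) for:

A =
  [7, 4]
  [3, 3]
λ(A) = 3

Enumerate directed cycles and compute their means (weight / length). Sample:
  cycle 0 → 0: weight = 7, length = 1, mean = 7/1 ≈ 7.000
  cycle 1 → 1: weight = 3, length = 1, mean = 3/1 ≈ 3.000
  cycle 0 → 1 → 0: weight = 7, length = 2, mean = 7/2 ≈ 3.500
  cycle 1 → 0 → 1: weight = 7, length = 2, mean = 7/2 ≈ 3.500
Minimum mean = 3.000, attained e.g. along the cycle 1 → 1 with weight 3 and length 1. So λ(A) = 3/1 = 3.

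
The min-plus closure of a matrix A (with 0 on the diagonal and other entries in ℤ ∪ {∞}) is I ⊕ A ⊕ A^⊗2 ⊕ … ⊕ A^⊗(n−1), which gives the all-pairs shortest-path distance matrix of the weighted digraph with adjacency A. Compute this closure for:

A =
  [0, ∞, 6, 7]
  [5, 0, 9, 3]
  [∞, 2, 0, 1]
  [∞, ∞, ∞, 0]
Closure =
  [0, 8, 6, 7]
  [5, 0, 9, 3]
  [7, 2, 0, 1]
  [∞, ∞, ∞, 0]

This is the Floyd-Warshall all-pairs shortest-path computation. For each intermediate vertex k = 0, 1, …, 3, update dist[i][j] ← min(dist[i][j], dist[i][k] + dist[k][j]). The final matrix gives, for each (i, j), the minimum total weight of any directed path from i to j (possibly empty when i = j).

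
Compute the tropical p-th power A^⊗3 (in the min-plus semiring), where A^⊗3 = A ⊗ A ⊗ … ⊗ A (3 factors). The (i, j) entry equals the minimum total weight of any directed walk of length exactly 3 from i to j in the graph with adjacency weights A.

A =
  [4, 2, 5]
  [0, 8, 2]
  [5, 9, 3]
A^⊗3 =
  [6, 4, 7]
  [2, 6, 4]
  [7, 10, 9]

Each entry (A^⊗3)_ij equals the minimum over all length-3 walks i = v_0 → v_1 → … → v_3 = j of Σ_t A[v_t][v_{t+1}]. For example, for (i, j) = (0, 2) we minimise over 9 possible intermediate vertex sequences; the minimum is 7, attained along the walk 0 → 1 → 0 → 2.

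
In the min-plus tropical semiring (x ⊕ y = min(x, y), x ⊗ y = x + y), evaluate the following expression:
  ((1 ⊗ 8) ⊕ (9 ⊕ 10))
((1 ⊗ 8) ⊕ (9 ⊕ 10)) = 9

Expand innermost to outermost. Recall ⊕ takes the minimum of its arguments and ⊗ takes their sum. Working out the expression ((1 ⊗ 8) ⊕ (9 ⊕ 10)) gives 9.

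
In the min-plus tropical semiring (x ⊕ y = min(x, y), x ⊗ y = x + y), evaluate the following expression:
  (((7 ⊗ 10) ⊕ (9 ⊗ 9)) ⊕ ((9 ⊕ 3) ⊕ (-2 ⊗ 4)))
(((7 ⊗ 10) ⊕ (9 ⊗ 9)) ⊕ ((9 ⊕ 3) ⊕ (-2 ⊗ 4))) = 2

Expand innermost to outermost. Recall ⊕ takes the minimum of its arguments and ⊗ takes their sum. Working out the expression (((7 ⊗ 10) ⊕ (9 ⊗ 9)) ⊕ ((9 ⊕ 3) ⊕ (-2 ⊗ 4))) gives 2.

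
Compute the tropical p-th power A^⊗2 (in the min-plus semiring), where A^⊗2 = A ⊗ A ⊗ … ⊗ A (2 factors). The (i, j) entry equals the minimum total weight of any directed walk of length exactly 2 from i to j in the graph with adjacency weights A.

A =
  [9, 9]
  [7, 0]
A^⊗2 =
  [16, 9]
  [7, 0]

Each entry (A^⊗2)_ij equals the minimum over all length-2 walks i = v_0 → v_1 → … → v_2 = j of Σ_t A[v_t][v_{t+1}]. For example, for (i, j) = (0, 1) we minimise over 2 possible intermediate vertex sequences; the minimum is 9, attained along the walk 0 → 1 → 1.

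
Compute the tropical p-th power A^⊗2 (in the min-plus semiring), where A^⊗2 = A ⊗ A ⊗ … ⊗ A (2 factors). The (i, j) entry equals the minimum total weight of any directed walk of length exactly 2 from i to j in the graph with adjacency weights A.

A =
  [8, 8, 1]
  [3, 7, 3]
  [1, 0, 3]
A^⊗2 =
  [2, 1, 4]
  [4, 3, 4]
  [3, 3, 2]

Each entry (A^⊗2)_ij equals the minimum over all length-2 walks i = v_0 → v_1 → … → v_2 = j of Σ_t A[v_t][v_{t+1}]. For example, for (i, j) = (0, 2) we minimise over 3 possible intermediate vertex sequences; the minimum is 4, attained along the walk 0 → 2 → 2.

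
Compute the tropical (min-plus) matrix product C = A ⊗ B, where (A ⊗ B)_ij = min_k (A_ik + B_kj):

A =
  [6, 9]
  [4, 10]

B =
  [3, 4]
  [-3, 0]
A ⊗ B =
  [6, 9]
  [7, 8]

Apply the min-plus product entry-by-entry:
  C[0][0] = min over k of (A[0][0] + B[0][0] = 6 + 3 = 9, A[0][1] + B[1][0] = 9 + -3 = 6) = 6 (attained at k = 1)
  C[0][1] = min over k of (A[0][0] + B[0][1] = 6 + 4 = 10, A[0][1] + B[1][1] = 9 + 0 = 9) = 9 (attained at k = 1)
  C[1][0] = min over k of (A[1][0] + B[0][0] = 4 + 3 = 7, A[1][1] + B[1][0] = 10 + -3 = 7) = 7 (attained at k = 0)
  C[1][1] = min over k of (A[1][0] + B[0][1] = 4 + 4 = 8, A[1][1] + B[1][1] = 10 + 0 = 10) = 8 (attained at k = 0)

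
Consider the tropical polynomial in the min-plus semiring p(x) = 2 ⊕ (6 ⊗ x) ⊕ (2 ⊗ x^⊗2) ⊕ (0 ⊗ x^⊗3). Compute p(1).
p(1) = 2

A tropical monomial a ⊗ x^⊗i evaluates to a + i · x. Evaluating each term at x = 1:
  Term 0 contributes 2 + 0 · 1 = 2
  Term 1 contributes 6 + 1 · 1 = 7
  Term 2 contributes 2 + 2 · 1 = 4
  Term 3 contributes 0 + 3 · 1 = 3
p(1) = ⊕ of these = min[2, 7, 4, 3] = 2.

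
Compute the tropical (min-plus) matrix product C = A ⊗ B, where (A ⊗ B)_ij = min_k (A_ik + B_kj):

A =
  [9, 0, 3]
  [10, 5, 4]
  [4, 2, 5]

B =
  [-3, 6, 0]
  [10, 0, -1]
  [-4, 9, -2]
A ⊗ B =
  [-1, 0, -1]
  [0, 5, 2]
  [1, 2, 1]

Apply the min-plus product entry-by-entry:
  C[0][0] = min over k of (A[0][0] + B[0][0] = 9 + -3 = 6, A[0][1] + B[1][0] = 0 + 10 = 10, A[0][2] + B[2][0] = 3 + -4 = -1) = -1 (attained at k = 2)
  C[0][1] = min over k of (A[0][0] + B[0][1] = 9 + 6 = 15, A[0][1] + B[1][1] = 0 + 0 = 0, A[0][2] + B[2][1] = 3 + 9 = 12) = 0 (attained at k = 1)
  C[0][2] = min over k of (A[0][0] + B[0][2] = 9 + 0 = 9, A[0][1] + B[1][2] = 0 + -1 = -1, A[0][2] + B[2][2] = 3 + -2 = 1) = -1 (attained at k = 1)
  C[1][0] = min over k of (A[1][0] + B[0][0] = 10 + -3 = 7, A[1][1] + B[1][0] = 5 + 10 = 15, A[1][2] + B[2][0] = 4 + -4 = 0) = 0 (attained at k = 2)
  C[1][1] = min over k of (A[1][0] + B[0][1] = 10 + 6 = 16, A[1][1] + B[1][1] = 5 + 0 = 5, A[1][2] + B[2][1] = 4 + 9 = 13) = 5 (attained at k = 1)
  C[1][2] = min over k of (A[1][0] + B[0][2] = 10 + 0 = 10, A[1][1] + B[1][2] = 5 + -1 = 4, A[1][2] + B[2][2] = 4 + -2 = 2) = 2 (attained at k = 2)
  C[2][0] = min over k of (A[2][0] + B[0][0] = 4 + -3 = 1, A[2][1] + B[1][0] = 2 + 10 = 12, A[2][2] + B[2][0] = 5 + -4 = 1) = 1 (attained at k = 0)
  C[2][1] = min over k of (A[2][0] + B[0][1] = 4 + 6 = 10, A[2][1] + B[1][1] = 2 + 0 = 2, A[2][2] + B[2][1] = 5 + 9 = 14) = 2 (attained at k = 1)
  C[2][2] = min over k of (A[2][0] + B[0][2] = 4 + 0 = 4, A[2][1] + B[1][2] = 2 + -1 = 1, A[2][2] + B[2][2] = 5 + -2 = 3) = 1 (attained at k = 1)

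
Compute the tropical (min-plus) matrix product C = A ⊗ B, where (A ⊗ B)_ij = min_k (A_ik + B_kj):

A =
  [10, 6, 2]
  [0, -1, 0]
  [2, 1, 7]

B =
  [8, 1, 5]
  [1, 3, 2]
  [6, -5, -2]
A ⊗ B =
  [7, -3, 0]
  [0, -5, -2]
  [2, 2, 3]

Apply the min-plus product entry-by-entry:
  C[0][0] = min over k of (A[0][0] + B[0][0] = 10 + 8 = 18, A[0][1] + B[1][0] = 6 + 1 = 7, A[0][2] + B[2][0] = 2 + 6 = 8) = 7 (attained at k = 1)
  C[0][1] = min over k of (A[0][0] + B[0][1] = 10 + 1 = 11, A[0][1] + B[1][1] = 6 + 3 = 9, A[0][2] + B[2][1] = 2 + -5 = -3) = -3 (attained at k = 2)
  C[0][2] = min over k of (A[0][0] + B[0][2] = 10 + 5 = 15, A[0][1] + B[1][2] = 6 + 2 = 8, A[0][2] + B[2][2] = 2 + -2 = 0) = 0 (attained at k = 2)
  C[1][0] = min over k of (A[1][0] + B[0][0] = 0 + 8 = 8, A[1][1] + B[1][0] = -1 + 1 = 0, A[1][2] + B[2][0] = 0 + 6 = 6) = 0 (attained at k = 1)
  C[1][1] = min over k of (A[1][0] + B[0][1] = 0 + 1 = 1, A[1][1] + B[1][1] = -1 + 3 = 2, A[1][2] + B[2][1] = 0 + -5 = -5) = -5 (attained at k = 2)
  C[1][2] = min over k of (A[1][0] + B[0][2] = 0 + 5 = 5, A[1][1] + B[1][2] = -1 + 2 = 1, A[1][2] + B[2][2] = 0 + -2 = -2) = -2 (attained at k = 2)
  C[2][0] = min over k of (A[2][0] + B[0][0] = 2 + 8 = 10, A[2][1] + B[1][0] = 1 + 1 = 2, A[2][2] + B[2][0] = 7 + 6 = 13) = 2 (attained at k = 1)
  C[2][1] = min over k of (A[2][0] + B[0][1] = 2 + 1 = 3, A[2][1] + B[1][1] = 1 + 3 = 4, A[2][2] + B[2][1] = 7 + -5 = 2) = 2 (attained at k = 2)
  C[2][2] = min over k of (A[2][0] + B[0][2] = 2 + 5 = 7, A[2][1] + B[1][2] = 1 + 2 = 3, A[2][2] + B[2][2] = 7 + -2 = 5) = 3 (attained at k = 1)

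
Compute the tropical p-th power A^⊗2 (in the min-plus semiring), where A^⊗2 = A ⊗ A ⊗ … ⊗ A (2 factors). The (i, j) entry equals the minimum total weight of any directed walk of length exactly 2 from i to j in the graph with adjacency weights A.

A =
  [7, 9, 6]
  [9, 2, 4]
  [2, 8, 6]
A^⊗2 =
  [8, 11, 12]
  [6, 4, 6]
  [8, 10, 8]

Each entry (A^⊗2)_ij equals the minimum over all length-2 walks i = v_0 → v_1 → … → v_2 = j of Σ_t A[v_t][v_{t+1}]. For example, for (i, j) = (0, 2) we minimise over 3 possible intermediate vertex sequences; the minimum is 12, attained along the walk 0 → 2 → 2.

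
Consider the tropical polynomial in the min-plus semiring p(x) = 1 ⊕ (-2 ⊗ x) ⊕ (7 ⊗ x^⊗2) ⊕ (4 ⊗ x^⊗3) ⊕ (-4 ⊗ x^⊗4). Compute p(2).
p(2) = 0

A tropical monomial a ⊗ x^⊗i evaluates to a + i · x. Evaluating each term at x = 2:
  Term 0 contributes 1 + 0 · 2 = 1
  Term 1 contributes -2 + 1 · 2 = 0
  Term 2 contributes 7 + 2 · 2 = 11
  Term 3 contributes 4 + 3 · 2 = 10
  Term 4 contributes -4 + 4 · 2 = 4
p(2) = ⊕ of these = min[1, 0, 11, 10, 4] = 0.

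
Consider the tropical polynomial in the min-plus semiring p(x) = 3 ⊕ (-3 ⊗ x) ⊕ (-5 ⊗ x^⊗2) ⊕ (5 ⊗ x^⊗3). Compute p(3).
p(3) = 0

A tropical monomial a ⊗ x^⊗i evaluates to a + i · x. Evaluating each term at x = 3:
  Term 0 contributes 3 + 0 · 3 = 3
  Term 1 contributes -3 + 1 · 3 = 0
  Term 2 contributes -5 + 2 · 3 = 1
  Term 3 contributes 5 + 3 · 3 = 14
p(3) = ⊕ of these = min[3, 0, 1, 14] = 0.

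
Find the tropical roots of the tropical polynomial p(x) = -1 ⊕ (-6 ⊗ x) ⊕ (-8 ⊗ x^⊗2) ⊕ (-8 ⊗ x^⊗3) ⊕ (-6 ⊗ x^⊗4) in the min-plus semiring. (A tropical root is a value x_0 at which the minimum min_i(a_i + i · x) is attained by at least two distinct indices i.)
Roots: {-2, 0, 2, 5}

Each tropical root is a break point of the lower envelope of the lines y = a_i + i · x (there are 5 lines, with slopes 0, 1, ..., 4). Only the lines that attain the minimum somewhere contribute to roots; other lines are dominated. Here the surviving (envelope) indices are i = 4, i = 3, i = 2, i = 1, i = 0.
Intersections between consecutive envelope lines give the roots: for adjacent envelope indices i < j the intersection is x = (a_i − a_j) / (j − i). Reading off the sorted break points: {-2, 0, 2, 5}.
Verification: at each break x_0, at least two indices attain the minimum of min_i(a_i + i · x_0).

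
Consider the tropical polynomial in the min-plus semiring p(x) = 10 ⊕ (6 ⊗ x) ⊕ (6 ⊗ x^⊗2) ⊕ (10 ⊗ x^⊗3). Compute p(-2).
p(-2) = 2

A tropical monomial a ⊗ x^⊗i evaluates to a + i · x. Evaluating each term at x = -2:
  Term 0 contributes 10 + 0 · -2 = 10
  Term 1 contributes 6 + 1 · -2 = 4
  Term 2 contributes 6 + 2 · -2 = 2
  Term 3 contributes 10 + 3 · -2 = 4
p(-2) = ⊕ of these = min[10, 4, 2, 4] = 2.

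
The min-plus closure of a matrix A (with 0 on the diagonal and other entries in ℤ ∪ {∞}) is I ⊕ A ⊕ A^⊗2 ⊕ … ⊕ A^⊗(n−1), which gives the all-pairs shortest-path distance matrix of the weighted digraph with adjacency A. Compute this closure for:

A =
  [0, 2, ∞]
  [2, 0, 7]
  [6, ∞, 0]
Closure =
  [0, 2, 9]
  [2, 0, 7]
  [6, 8, 0]

This is the Floyd-Warshall all-pairs shortest-path computation. For each intermediate vertex k = 0, 1, …, 2, update dist[i][j] ← min(dist[i][j], dist[i][k] + dist[k][j]). The final matrix gives, for each (i, j), the minimum total weight of any directed path from i to j (possibly empty when i = j).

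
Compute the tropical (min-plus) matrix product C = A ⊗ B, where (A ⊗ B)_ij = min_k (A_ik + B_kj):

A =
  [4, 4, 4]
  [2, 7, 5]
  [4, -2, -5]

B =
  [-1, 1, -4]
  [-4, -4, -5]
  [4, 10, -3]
A ⊗ B =
  [0, 0, -1]
  [1, 3, -2]
  [-6, -6, -8]

Apply the min-plus product entry-by-entry:
  C[0][0] = min over k of (A[0][0] + B[0][0] = 4 + -1 = 3, A[0][1] + B[1][0] = 4 + -4 = 0, A[0][2] + B[2][0] = 4 + 4 = 8) = 0 (attained at k = 1)
  C[0][1] = min over k of (A[0][0] + B[0][1] = 4 + 1 = 5, A[0][1] + B[1][1] = 4 + -4 = 0, A[0][2] + B[2][1] = 4 + 10 = 14) = 0 (attained at k = 1)
  C[0][2] = min over k of (A[0][0] + B[0][2] = 4 + -4 = 0, A[0][1] + B[1][2] = 4 + -5 = -1, A[0][2] + B[2][2] = 4 + -3 = 1) = -1 (attained at k = 1)
  C[1][0] = min over k of (A[1][0] + B[0][0] = 2 + -1 = 1, A[1][1] + B[1][0] = 7 + -4 = 3, A[1][2] + B[2][0] = 5 + 4 = 9) = 1 (attained at k = 0)
  C[1][1] = min over k of (A[1][0] + B[0][1] = 2 + 1 = 3, A[1][1] + B[1][1] = 7 + -4 = 3, A[1][2] + B[2][1] = 5 + 10 = 15) = 3 (attained at k = 0)
  C[1][2] = min over k of (A[1][0] + B[0][2] = 2 + -4 = -2, A[1][1] + B[1][2] = 7 + -5 = 2, A[1][2] + B[2][2] = 5 + -3 = 2) = -2 (attained at k = 0)
  C[2][0] = min over k of (A[2][0] + B[0][0] = 4 + -1 = 3, A[2][1] + B[1][0] = -2 + -4 = -6, A[2][2] + B[2][0] = -5 + 4 = -1) = -6 (attained at k = 1)
  C[2][1] = min over k of (A[2][0] + B[0][1] = 4 + 1 = 5, A[2][1] + B[1][1] = -2 + -4 = -6, A[2][2] + B[2][1] = -5 + 10 = 5) = -6 (attained at k = 1)
  C[2][2] = min over k of (A[2][0] + B[0][2] = 4 + -4 = 0, A[2][1] + B[1][2] = -2 + -5 = -7, A[2][2] + B[2][2] = -5 + -3 = -8) = -8 (attained at k = 2)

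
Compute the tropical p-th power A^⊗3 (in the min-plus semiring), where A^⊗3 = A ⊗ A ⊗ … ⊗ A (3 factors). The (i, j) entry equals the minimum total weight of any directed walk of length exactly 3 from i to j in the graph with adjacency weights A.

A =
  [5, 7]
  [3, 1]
A^⊗3 =
  [11, 9]
  [5, 3]

Each entry (A^⊗3)_ij equals the minimum over all length-3 walks i = v_0 → v_1 → … → v_3 = j of Σ_t A[v_t][v_{t+1}]. For example, for (i, j) = (0, 1) we minimise over 4 possible intermediate vertex sequences; the minimum is 9, attained along the walk 0 → 1 → 1 → 1.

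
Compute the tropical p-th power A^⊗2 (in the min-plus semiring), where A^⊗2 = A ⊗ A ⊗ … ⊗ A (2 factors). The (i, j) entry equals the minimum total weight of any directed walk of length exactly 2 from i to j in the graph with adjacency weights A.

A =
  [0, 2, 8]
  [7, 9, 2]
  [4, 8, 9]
A^⊗2 =
  [0, 2, 4]
  [6, 9, 11]
  [4, 6, 10]

Each entry (A^⊗2)_ij equals the minimum over all length-2 walks i = v_0 → v_1 → … → v_2 = j of Σ_t A[v_t][v_{t+1}]. For example, for (i, j) = (0, 2) we minimise over 3 possible intermediate vertex sequences; the minimum is 4, attained along the walk 0 → 1 → 2.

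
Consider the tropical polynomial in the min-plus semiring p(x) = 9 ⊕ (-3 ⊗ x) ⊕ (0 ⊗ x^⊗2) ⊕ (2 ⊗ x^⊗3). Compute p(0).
p(0) = -3

A tropical monomial a ⊗ x^⊗i evaluates to a + i · x. Evaluating each term at x = 0:
  Term 0 contributes 9 + 0 · 0 = 9
  Term 1 contributes -3 + 1 · 0 = -3
  Term 2 contributes 0 + 2 · 0 = 0
  Term 3 contributes 2 + 3 · 0 = 2
p(0) = ⊕ of these = min[9, -3, 0, 2] = -3.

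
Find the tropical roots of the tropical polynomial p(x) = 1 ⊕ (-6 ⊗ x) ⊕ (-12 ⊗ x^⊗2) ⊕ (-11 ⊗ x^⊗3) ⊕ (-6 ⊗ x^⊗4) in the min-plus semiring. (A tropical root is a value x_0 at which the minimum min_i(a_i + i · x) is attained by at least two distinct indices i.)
Roots: {-5, -1, 6, 7}

Each tropical root is a break point of the lower envelope of the lines y = a_i + i · x (there are 5 lines, with slopes 0, 1, ..., 4). Only the lines that attain the minimum somewhere contribute to roots; other lines are dominated. Here the surviving (envelope) indices are i = 4, i = 3, i = 2, i = 1, i = 0.
Intersections between consecutive envelope lines give the roots: for adjacent envelope indices i < j the intersection is x = (a_i − a_j) / (j − i). Reading off the sorted break points: {-5, -1, 6, 7}.
Verification: at each break x_0, at least two indices attain the minimum of min_i(a_i + i · x_0).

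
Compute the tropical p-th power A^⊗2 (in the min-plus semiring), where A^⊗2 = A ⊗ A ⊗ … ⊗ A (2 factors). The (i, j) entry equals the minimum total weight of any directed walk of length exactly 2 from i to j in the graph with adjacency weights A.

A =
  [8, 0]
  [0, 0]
A^⊗2 =
  [0, 0]
  [0, 0]

Each entry (A^⊗2)_ij equals the minimum over all length-2 walks i = v_0 → v_1 → … → v_2 = j of Σ_t A[v_t][v_{t+1}]. For example, for (i, j) = (0, 1) we minimise over 2 possible intermediate vertex sequences; the minimum is 0, attained along the walk 0 → 1 → 1.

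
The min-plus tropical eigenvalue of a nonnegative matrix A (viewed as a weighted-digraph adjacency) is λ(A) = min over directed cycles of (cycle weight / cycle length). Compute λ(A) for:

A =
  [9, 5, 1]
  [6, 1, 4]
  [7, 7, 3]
λ(A) = 1

Enumerate directed cycles and compute their means (weight / length). Sample:
  cycle 0 → 0: weight = 9, length = 1, mean = 9/1 ≈ 9.000
  cycle 1 → 1: weight = 1, length = 1, mean = 1/1 ≈ 1.000
  cycle 2 → 2: weight = 3, length = 1, mean = 3/1 ≈ 3.000
  cycle 0 → 1 → 0: weight = 11, length = 2, mean = 11/2 ≈ 5.500
  cycle 0 → 2 → 0: weight = 8, length = 2, mean = 8/2 ≈ 4.000
  cycle 1 → 0 → 1: weight = 11, length = 2, mean = 11/2 ≈ 5.500
Minimum mean = 1.000, attained e.g. along the cycle 1 → 1 with weight 1 and length 1. So λ(A) = 1/1 = 1.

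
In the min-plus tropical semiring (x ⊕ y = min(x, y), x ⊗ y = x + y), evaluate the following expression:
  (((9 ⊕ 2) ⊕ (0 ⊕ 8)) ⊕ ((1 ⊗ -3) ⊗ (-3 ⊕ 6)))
(((9 ⊕ 2) ⊕ (0 ⊕ 8)) ⊕ ((1 ⊗ -3) ⊗ (-3 ⊕ 6))) = -5

Expand innermost to outermost. Recall ⊕ takes the minimum of its arguments and ⊗ takes their sum. Working out the expression (((9 ⊕ 2) ⊕ (0 ⊕ 8)) ⊕ ((1 ⊗ -3) ⊗ (-3 ⊕ 6))) gives -5.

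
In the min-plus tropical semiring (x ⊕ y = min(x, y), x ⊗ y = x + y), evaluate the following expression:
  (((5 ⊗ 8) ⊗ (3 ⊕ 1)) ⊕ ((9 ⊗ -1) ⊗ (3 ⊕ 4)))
(((5 ⊗ 8) ⊗ (3 ⊕ 1)) ⊕ ((9 ⊗ -1) ⊗ (3 ⊕ 4))) = 11

Expand innermost to outermost. Recall ⊕ takes the minimum of its arguments and ⊗ takes their sum. Working out the expression (((5 ⊗ 8) ⊗ (3 ⊕ 1)) ⊕ ((9 ⊗ -1) ⊗ (3 ⊕ 4))) gives 11.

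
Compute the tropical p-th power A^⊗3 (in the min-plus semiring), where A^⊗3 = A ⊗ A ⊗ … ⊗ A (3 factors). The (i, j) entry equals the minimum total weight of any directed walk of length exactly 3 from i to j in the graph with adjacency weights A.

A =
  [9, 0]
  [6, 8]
A^⊗3 =
  [14, 6]
  [12, 14]

Each entry (A^⊗3)_ij equals the minimum over all length-3 walks i = v_0 → v_1 → … → v_3 = j of Σ_t A[v_t][v_{t+1}]. For example, for (i, j) = (0, 1) we minimise over 4 possible intermediate vertex sequences; the minimum is 6, attained along the walk 0 → 1 → 0 → 1.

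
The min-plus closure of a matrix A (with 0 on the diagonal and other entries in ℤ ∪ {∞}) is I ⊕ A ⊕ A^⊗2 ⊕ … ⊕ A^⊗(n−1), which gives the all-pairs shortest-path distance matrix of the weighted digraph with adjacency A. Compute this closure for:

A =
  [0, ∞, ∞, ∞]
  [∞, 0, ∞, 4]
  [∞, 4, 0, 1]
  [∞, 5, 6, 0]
Closure =
  [0, ∞, ∞, ∞]
  [∞, 0, 10, 4]
  [∞, 4, 0, 1]
  [∞, 5, 6, 0]

This is the Floyd-Warshall all-pairs shortest-path computation. For each intermediate vertex k = 0, 1, …, 3, update dist[i][j] ← min(dist[i][j], dist[i][k] + dist[k][j]). The final matrix gives, for each (i, j), the minimum total weight of any directed path from i to j (possibly empty when i = j).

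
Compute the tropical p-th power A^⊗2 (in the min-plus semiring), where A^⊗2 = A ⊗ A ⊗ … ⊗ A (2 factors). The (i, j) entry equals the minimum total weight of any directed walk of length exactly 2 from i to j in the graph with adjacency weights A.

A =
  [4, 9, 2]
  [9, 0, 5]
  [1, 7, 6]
A^⊗2 =
  [3, 9, 6]
  [6, 0, 5]
  [5, 7, 3]

Each entry (A^⊗2)_ij equals the minimum over all length-2 walks i = v_0 → v_1 → … → v_2 = j of Σ_t A[v_t][v_{t+1}]. For example, for (i, j) = (0, 2) we minimise over 3 possible intermediate vertex sequences; the minimum is 6, attained along the walk 0 → 0 → 2.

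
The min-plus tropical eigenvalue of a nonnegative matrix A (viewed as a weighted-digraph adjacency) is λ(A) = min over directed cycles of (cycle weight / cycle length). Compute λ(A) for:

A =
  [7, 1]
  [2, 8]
λ(A) = 3/2

Enumerate directed cycles and compute their means (weight / length). Sample:
  cycle 0 → 0: weight = 7, length = 1, mean = 7/1 ≈ 7.000
  cycle 1 → 1: weight = 8, length = 1, mean = 8/1 ≈ 8.000
  cycle 0 → 1 → 0: weight = 3, length = 2, mean = 3/2 ≈ 1.500
  cycle 1 → 0 → 1: weight = 3, length = 2, mean = 3/2 ≈ 1.500
Minimum mean = 1.500, attained e.g. along the cycle 0 → 1 → 0 with weight 3 and length 2. So λ(A) = 3/2 = 3/2.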